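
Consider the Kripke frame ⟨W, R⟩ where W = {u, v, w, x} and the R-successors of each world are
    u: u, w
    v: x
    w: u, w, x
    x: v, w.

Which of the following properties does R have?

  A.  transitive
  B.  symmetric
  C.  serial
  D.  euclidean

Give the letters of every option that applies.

(A) not transitive: u R w and w R x but not u R x.
(B) symmetric: every R-edge is matched by its reverse.
(C) serial: every world has an R-successor.
(D) not euclidean: w R u and w R x but not u R x.

B, C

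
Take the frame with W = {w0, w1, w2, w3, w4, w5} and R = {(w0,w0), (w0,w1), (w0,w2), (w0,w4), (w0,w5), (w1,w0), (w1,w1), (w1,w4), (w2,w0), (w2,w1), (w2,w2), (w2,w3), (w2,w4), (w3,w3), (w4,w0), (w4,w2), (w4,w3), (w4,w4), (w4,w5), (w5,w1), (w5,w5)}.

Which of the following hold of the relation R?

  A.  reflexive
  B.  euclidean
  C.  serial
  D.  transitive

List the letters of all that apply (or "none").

(A) reflexive: each world relates to itself.
(B) not euclidean: w0 R w1 and w0 R w2 but not w1 R w2.
(C) serial: every world has an R-successor.
(D) not transitive: w0 R w2 and w2 R w3 but not w0 R w3.

A, C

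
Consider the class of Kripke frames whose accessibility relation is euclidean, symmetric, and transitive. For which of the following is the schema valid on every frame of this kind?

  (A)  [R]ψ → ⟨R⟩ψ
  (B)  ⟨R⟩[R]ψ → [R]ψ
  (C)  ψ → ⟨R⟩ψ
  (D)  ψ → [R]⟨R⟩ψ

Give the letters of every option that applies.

(A) [R]ψ → ⟨R⟩ψ is axiom D, which corresponds to seriality. Such an R need not be serial — not valid.
(B) the dual of axiom 5: valid iff R is euclidean. Every such R is euclidean — valid.
(C) the dual of axiom T: valid iff R is reflexive. Such an R need not be reflexive — not valid.
(D) ψ → [R]⟨R⟩ψ (axiom B) characterises the symmetric frames. Every such R is symmetric — valid.

B, D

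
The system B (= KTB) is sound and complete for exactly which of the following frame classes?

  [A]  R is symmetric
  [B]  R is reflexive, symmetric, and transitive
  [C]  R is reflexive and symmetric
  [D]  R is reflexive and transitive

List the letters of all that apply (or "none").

(A) this class determines KB, not B (= KTB).
(B) this class determines S5, not B (= KTB).
(C) B (= KTB) is sound and complete for exactly this class.
(D) this class determines S4, not B (= KTB).

C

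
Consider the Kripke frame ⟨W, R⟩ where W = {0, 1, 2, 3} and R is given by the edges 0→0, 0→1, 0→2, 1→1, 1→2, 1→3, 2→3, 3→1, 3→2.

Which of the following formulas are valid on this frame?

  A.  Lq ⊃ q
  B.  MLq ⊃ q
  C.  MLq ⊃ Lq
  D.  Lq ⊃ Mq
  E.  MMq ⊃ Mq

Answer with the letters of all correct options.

D

R is not reflexive: not 2 R 2.
R is not symmetric: 0 R 1 but not 1 R 0.
R is not transitive: 0 R 1 and 1 R 3 but not 0 R 3.
R is not euclidean: 0 R 1 and 0 R 0 but not 1 R 0.
R is serial: every world has an R-successor.
(A) Lq ⊃ q is axiom T; it is valid on a frame exactly when R is reflexive. R is not reflexive, so not valid.
(B) the dual of axiom B: valid iff R is symmetric. R is not symmetric — not valid.
(C) MLq ⊃ Lq is the dual of axiom 5, which corresponds to the euclidean property. R is not euclidean — not valid.
(D) Lq ⊃ Mq is axiom D; it is valid on a frame exactly when R is serial. R is serial, so valid.
(E) MMq ⊃ Mq (the dual of axiom 4) characterises the transitive frames. R is not transitive — not valid.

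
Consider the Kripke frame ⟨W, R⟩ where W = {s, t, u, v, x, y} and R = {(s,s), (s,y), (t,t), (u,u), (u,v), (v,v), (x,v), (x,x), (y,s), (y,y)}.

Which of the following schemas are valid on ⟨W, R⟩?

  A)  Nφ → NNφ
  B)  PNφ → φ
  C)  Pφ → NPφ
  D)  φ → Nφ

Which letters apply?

A

R is not symmetric: u R v but not v R u.
R is transitive: R is closed under composition.
R is not euclidean: u R v and u R u but not v R u.
R is not a subset of the identity: s R y with s ≠ y.
(A) Nφ → NNφ is axiom 4; it is valid on a frame exactly when R is transitive. R is transitive, so valid.
(B) PNφ → φ is the dual of axiom B; it is valid on a frame exactly when R is symmetric. R is not symmetric, so not valid.
(C) Pφ → NPφ is axiom 5, which corresponds to the euclidean property. R is not euclidean — not valid.
(D) φ → Nφ is valid only on frames where every R-edge is a self-loop. Here R ⊄ identity — not valid.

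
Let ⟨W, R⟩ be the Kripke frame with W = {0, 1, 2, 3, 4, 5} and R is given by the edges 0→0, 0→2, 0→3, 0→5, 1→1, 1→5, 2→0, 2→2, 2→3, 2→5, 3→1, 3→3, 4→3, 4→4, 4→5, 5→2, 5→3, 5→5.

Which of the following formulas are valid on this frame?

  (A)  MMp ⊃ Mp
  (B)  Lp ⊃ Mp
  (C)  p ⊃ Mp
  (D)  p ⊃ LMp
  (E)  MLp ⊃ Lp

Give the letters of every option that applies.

B, C

R is reflexive: each world relates to itself.
R is not symmetric: 0 R 3 but not 3 R 0.
R is not transitive: 0 R 3 and 3 R 1 but not 0 R 1.
R is not euclidean: 0 R 3 and 0 R 0 but not 3 R 0.
R is serial: every world has an R-successor.
(A) MMp ⊃ Mp is the dual of axiom 4, which corresponds to transitivity. R is not transitive — not valid.
(B) axiom D: valid iff R is serial. R is serial — valid.
(C) p ⊃ Mp is the dual of axiom T, which corresponds to reflexivity. R is reflexive — valid.
(D) p ⊃ LMp (axiom B) characterises the symmetric frames. R is not symmetric — not valid.
(E) the dual of axiom 5: valid iff R is euclidean. R is not euclidean — not valid.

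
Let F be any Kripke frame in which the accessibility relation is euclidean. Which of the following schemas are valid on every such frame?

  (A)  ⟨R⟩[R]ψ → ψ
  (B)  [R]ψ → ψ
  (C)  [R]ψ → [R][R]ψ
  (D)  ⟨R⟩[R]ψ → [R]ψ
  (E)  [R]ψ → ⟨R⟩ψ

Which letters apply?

D

(A) the dual of axiom B: valid iff R is symmetric. Such an R need not be symmetric — not valid.
(B) [R]ψ → ψ is axiom T; it is valid on a frame exactly when R is reflexive. Such an R need not be reflexive, so not valid.
(C) axiom 4: valid iff R is transitive. Such an R need not be transitive — not valid.
(D) ⟨R⟩[R]ψ → [R]ψ is the dual of axiom 5, which corresponds to the euclidean property. Every such R is euclidean — valid.
(E) [R]ψ → ⟨R⟩ψ (axiom D) characterises the serial frames. Such an R need not be serial — not valid.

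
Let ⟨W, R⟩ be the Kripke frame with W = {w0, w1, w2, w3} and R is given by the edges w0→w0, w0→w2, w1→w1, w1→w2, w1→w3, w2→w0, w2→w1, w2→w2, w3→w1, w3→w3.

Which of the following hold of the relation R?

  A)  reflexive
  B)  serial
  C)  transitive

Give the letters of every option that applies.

A, B

(A) reflexive: each world relates to itself.
(B) serial: every world has an R-successor.
(C) not transitive: w0 R w2 and w2 R w1 but not w0 R w1.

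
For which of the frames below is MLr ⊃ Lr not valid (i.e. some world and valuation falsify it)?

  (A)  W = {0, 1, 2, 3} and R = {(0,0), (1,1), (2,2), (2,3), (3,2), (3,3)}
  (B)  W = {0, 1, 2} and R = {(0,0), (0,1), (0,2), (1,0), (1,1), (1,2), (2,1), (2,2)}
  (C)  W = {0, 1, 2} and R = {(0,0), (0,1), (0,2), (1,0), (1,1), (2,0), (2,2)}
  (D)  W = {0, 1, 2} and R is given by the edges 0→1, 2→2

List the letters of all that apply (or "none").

B, C, D

The schema MLr ⊃ Lr is the dual of axiom 5; it is valid on a frame iff R is euclidean.
(A) R is euclidean (any two R-successors of the same world are R-related), so the schema is valid here.
(B) R is not euclidean (0 R 2 and 0 R 0 but not 2 R 0), so the schema fails here.
(C) R is not euclidean (0 R 1 and 0 R 2 but not 1 R 2), so the schema fails here.
(D) R is not euclidean (0 R 1 and 0 R 1 but not 1 R 1), so the schema fails here.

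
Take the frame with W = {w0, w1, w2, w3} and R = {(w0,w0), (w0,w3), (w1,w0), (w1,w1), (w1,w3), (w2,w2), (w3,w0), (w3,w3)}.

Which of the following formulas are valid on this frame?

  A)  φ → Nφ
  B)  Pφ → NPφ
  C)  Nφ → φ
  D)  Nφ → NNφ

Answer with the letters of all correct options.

C, D

R is reflexive: each world relates to itself.
R is transitive: R is closed under composition.
R is not euclidean: w1 R w0 and w1 R w1 but not w0 R w1.
R is not a subset of the identity: w0 R w3 with w0 ≠ w3.
(A) φ → Nφ (equivalent to ◇p→p) corresponds to R being a subset of the identity. Here R ⊄ identity, so not valid.
(B) Pφ → NPφ (axiom 5) characterises the euclidean frames. R is not euclidean — not valid.
(C) Nφ → φ (axiom T) characterises the reflexive frames. R is reflexive — valid.
(D) axiom 4: valid iff R is transitive. R is transitive — valid.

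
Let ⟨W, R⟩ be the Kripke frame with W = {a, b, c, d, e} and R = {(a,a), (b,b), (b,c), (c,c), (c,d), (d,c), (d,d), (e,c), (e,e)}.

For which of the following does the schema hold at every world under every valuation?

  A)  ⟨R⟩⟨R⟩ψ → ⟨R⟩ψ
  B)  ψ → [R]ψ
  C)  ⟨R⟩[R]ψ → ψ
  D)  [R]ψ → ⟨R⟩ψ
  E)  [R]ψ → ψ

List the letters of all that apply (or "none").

D, E

R is reflexive: each world relates to itself.
R is not symmetric: b R c but not c R b.
R is not transitive: b R c and c R d but not b R d.
R is serial: every world has an R-successor.
R is not a subset of the identity: b R c with b ≠ c.
(A) ⟨R⟩⟨R⟩ψ → ⟨R⟩ψ is the dual of axiom 4, which corresponds to transitivity. R is not transitive — not valid.
(B) ψ → [R]ψ (equivalent to ◇p→p) corresponds to R being a subset of the identity. Here R ⊄ identity, so not valid.
(C) ⟨R⟩[R]ψ → ψ is the dual of axiom B; it is valid on a frame exactly when R is symmetric. R is not symmetric, so not valid.
(D) [R]ψ → ⟨R⟩ψ is axiom D; it is valid on a frame exactly when R is serial. R is serial, so valid.
(E) [R]ψ → ψ is axiom T, which corresponds to reflexivity. R is reflexive — valid.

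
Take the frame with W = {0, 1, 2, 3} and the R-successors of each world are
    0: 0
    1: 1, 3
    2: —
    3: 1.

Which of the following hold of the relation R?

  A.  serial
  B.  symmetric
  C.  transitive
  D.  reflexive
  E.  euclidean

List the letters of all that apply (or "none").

(A) not serial: 2 has no R-successor.
(B) symmetric: every R-edge is matched by its reverse.
(C) not transitive: 3 R 1 and 1 R 3 but not 3 R 3.
(D) not reflexive: not 2 R 2.
(E) not euclidean: 1 R 3 and 1 R 3 but not 3 R 3.

B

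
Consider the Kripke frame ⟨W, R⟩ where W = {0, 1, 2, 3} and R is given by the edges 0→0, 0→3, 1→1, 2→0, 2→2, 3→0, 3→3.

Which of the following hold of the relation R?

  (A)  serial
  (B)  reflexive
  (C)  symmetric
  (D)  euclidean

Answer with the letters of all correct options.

(A) serial: every world has an R-successor.
(B) reflexive: each world relates to itself.
(C) not symmetric: 2 R 0 but not 0 R 2.
(D) not euclidean: 2 R 0 and 2 R 2 but not 0 R 2.

A, B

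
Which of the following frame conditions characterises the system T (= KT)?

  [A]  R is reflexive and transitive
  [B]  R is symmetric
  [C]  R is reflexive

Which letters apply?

C

(A) this class determines S4, not T (= KT).
(B) this class determines KB, not T (= KT).
(C) T (= KT) is sound and complete for exactly this class.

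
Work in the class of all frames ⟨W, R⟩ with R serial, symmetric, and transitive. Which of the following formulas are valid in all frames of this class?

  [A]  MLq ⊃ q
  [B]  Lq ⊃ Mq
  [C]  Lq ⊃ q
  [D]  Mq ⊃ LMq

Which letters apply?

A, B, C, D

A serial symmetric transitive relation is reflexive (take any v with uRv; symmetry gives vRu and transitivity gives uRu), hence an equivalence relation.
(A) MLq ⊃ q is the dual of axiom B, which corresponds to symmetry. Every such R is symmetric — valid.
(B) Lq ⊃ Mq (axiom D) characterises the serial frames. Every such R is serial — valid.
(C) Lq ⊃ q (axiom T) characterises the reflexive frames. Every such R is reflexive — valid.
(D) axiom 5: valid iff R is euclidean. Every such R is euclidean — valid.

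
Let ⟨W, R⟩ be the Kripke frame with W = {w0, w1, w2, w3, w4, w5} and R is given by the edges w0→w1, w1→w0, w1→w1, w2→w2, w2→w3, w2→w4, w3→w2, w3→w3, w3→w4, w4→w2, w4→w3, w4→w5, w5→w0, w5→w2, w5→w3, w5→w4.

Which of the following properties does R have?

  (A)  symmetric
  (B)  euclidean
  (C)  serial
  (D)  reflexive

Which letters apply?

(A) not symmetric: w5 R w0 but not w0 R w5.
(B) not euclidean: w4 R w2 and w4 R w5 but not w2 R w5.
(C) serial: every world has an R-successor.
(D) not reflexive: not w0 R w0.

C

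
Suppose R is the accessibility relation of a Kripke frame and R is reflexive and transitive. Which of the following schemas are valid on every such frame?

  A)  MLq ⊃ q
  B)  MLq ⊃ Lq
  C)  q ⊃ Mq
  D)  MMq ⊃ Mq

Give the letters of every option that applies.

Reflexive relations are serial.
(A) MLq ⊃ q is the dual of axiom B, which corresponds to symmetry. Such an R need not be symmetric — not valid.
(B) MLq ⊃ Lq (the dual of axiom 5) characterises the euclidean frames. Such an R need not be euclidean — not valid.
(C) the dual of axiom T: valid iff R is reflexive. Every such R is reflexive — valid.
(D) the dual of axiom 4: valid iff R is transitive. Every such R is transitive — valid.

C, D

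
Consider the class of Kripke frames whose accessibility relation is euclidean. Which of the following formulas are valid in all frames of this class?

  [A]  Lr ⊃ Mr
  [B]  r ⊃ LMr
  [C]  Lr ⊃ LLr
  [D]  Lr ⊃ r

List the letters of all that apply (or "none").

none

(A) Lr ⊃ Mr is axiom D; it is valid on a frame exactly when R is serial. Such an R need not be serial, so not valid.
(B) r ⊃ LMr (axiom B) characterises the symmetric frames. Such an R need not be symmetric — not valid.
(C) Lr ⊃ LLr is axiom 4; it is valid on a frame exactly when R is transitive. Such an R need not be transitive, so not valid.
(D) axiom T: valid iff R is reflexive. Such an R need not be reflexive — not valid.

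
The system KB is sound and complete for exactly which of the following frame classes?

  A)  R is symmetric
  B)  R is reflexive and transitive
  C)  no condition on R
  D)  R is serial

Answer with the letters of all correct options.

A

(A) KB is sound and complete for exactly this class.
(B) this class determines S4, not KB.
(C) this class determines K, not KB.
(D) this class determines D, not KB.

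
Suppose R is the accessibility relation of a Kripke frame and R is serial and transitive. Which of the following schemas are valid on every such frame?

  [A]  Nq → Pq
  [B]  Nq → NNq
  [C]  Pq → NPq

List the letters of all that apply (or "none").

(A) Nq → Pq is axiom D, which corresponds to seriality. Every such R is serial — valid.
(B) axiom 4: valid iff R is transitive. Every such R is transitive — valid.
(C) Pq → NPq is axiom 5, which corresponds to the euclidean property. Such an R need not be euclidean — not valid.

A, B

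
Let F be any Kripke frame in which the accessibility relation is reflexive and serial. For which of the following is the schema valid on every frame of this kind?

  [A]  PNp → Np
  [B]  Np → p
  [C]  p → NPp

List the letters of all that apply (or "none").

(A) PNp → Np is the dual of axiom 5, which corresponds to the euclidean property. Such an R need not be euclidean — not valid.
(B) Np → p (axiom T) characterises the reflexive frames. Every such R is reflexive — valid.
(C) axiom B: valid iff R is symmetric. Such an R need not be symmetric — not valid.

B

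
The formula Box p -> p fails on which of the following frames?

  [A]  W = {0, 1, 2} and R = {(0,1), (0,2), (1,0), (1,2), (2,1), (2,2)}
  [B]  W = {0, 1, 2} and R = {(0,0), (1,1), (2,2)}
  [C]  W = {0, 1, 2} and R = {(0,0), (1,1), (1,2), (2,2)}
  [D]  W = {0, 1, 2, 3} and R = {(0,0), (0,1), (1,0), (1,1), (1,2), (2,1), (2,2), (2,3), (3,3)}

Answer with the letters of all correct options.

The schema Box p -> p is axiom T; it is valid on a frame iff R is reflexive.
(A) R is not reflexive (not 0 R 0), so the schema fails here.
(B) R is reflexive (each world relates to itself), so the schema is valid here.
(C) R is reflexive (each world relates to itself), so the schema is valid here.
(D) R is reflexive (each world relates to itself), so the schema is valid here.

A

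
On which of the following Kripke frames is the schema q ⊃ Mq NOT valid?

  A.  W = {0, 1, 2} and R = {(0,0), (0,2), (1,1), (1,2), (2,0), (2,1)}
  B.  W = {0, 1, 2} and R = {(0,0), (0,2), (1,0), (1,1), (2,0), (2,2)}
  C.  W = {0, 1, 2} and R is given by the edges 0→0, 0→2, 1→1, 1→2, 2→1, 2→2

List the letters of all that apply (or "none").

The schema q ⊃ Mq is the dual of axiom T; it is valid on a frame iff R is reflexive.
(A) R is not reflexive (not 2 R 2), so the schema fails here.
(B) R is reflexive (each world relates to itself), so the schema is valid here.
(C) R is reflexive (each world relates to itself), so the schema is valid here.

A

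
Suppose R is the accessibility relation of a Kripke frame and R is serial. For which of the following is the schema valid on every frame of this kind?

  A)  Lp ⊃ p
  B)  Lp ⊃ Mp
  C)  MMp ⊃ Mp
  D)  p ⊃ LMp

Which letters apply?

(A) Lp ⊃ p (axiom T) characterises the reflexive frames. Such an R need not be reflexive — not valid.
(B) axiom D: valid iff R is serial. Every such R is serial — valid.
(C) MMp ⊃ Mp (the dual of axiom 4) characterises the transitive frames. Such an R need not be transitive — not valid.
(D) axiom B: valid iff R is symmetric. Such an R need not be symmetric — not valid.

B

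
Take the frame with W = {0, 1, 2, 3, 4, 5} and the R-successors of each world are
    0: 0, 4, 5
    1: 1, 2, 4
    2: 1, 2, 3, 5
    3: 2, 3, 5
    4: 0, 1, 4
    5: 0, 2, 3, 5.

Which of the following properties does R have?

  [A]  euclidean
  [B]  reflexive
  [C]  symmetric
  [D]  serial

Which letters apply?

(A) not euclidean: 0 R 4 and 0 R 5 but not 4 R 5.
(B) reflexive: each world relates to itself.
(C) symmetric: every R-edge is matched by its reverse.
(D) serial: every world has an R-successor.

B, C, D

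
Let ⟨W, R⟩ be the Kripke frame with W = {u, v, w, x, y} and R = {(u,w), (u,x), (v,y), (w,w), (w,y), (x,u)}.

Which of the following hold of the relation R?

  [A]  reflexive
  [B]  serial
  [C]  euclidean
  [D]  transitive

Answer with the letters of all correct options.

none

(A) not reflexive: not u R u.
(B) not serial: y has no R-successor.
(C) not euclidean: u R w and u R x but not w R x.
(D) not transitive: u R w and w R y but not u R y.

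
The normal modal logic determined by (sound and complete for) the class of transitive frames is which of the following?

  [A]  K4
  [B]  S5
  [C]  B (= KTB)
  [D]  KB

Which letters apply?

(A) K4 is determined by exactly this class.
(B) S5 is determined by the class of reflexive, symmetric, and transitive frames.
(C) B (= KTB) is determined by the class of reflexive and symmetric frames.
(D) KB is determined by the class of symmetric frames.

A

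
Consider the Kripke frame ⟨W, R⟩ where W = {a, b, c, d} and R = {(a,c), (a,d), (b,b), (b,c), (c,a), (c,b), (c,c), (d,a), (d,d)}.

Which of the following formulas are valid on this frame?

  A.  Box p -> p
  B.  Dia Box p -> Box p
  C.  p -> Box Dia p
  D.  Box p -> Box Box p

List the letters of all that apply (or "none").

R is not reflexive: not a R a.
R is symmetric: every R-edge is matched by its reverse.
R is not transitive: a R c and c R a but not a R a.
R is not euclidean: a R c and a R d but not c R d.
(A) Box p -> p (axiom T) characterises the reflexive frames. R is not reflexive — not valid.
(B) Dia Box p -> Box p is the dual of axiom 5; it is valid on a frame exactly when R is euclidean. R is not euclidean, so not valid.
(C) p -> Box Dia p is axiom B, which corresponds to symmetry. R is symmetric — valid.
(D) axiom 4: valid iff R is transitive. R is not transitive — not valid.

C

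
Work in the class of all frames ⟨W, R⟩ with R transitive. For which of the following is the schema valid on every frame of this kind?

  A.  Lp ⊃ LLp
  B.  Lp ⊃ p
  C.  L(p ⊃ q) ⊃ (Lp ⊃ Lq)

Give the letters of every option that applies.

A, C

(A) Lp ⊃ LLp is axiom 4, which corresponds to transitivity. Every such R is transitive — valid.
(B) Lp ⊃ p is axiom T; it is valid on a frame exactly when R is reflexive. Such an R need not be reflexive, so not valid.
(C) L(p ⊃ q) ⊃ (Lp ⊃ Lq) is axiom K, valid on every Kripke frame — valid.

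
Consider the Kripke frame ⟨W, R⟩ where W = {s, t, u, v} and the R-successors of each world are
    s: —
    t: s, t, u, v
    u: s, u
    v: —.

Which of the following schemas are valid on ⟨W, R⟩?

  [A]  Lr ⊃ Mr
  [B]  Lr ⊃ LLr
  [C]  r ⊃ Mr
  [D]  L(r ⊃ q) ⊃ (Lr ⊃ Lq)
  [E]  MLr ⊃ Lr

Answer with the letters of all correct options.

R is not reflexive: not s R s.
R is transitive: R is closed under composition.
R is not euclidean: t R s and t R t but not s R t.
R is not serial: s has no R-successor.
(A) Lr ⊃ Mr (axiom D) characterises the serial frames. R is not serial — not valid.
(B) Lr ⊃ LLr (axiom 4) characterises the transitive frames. R is transitive — valid.
(C) r ⊃ Mr (the dual of axiom T) characterises the reflexive frames. R is not reflexive — not valid.
(D) this is just K, valid on every normal frame.
(E) MLr ⊃ Lr (the dual of axiom 5) characterises the euclidean frames. R is not euclidean — not valid.

B, D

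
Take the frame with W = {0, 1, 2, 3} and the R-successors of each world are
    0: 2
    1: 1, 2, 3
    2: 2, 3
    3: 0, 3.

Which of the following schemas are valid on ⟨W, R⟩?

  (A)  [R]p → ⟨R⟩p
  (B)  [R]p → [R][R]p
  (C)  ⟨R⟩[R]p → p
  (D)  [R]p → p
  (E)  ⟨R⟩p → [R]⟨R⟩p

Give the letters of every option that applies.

A

R is not reflexive: not 0 R 0.
R is not symmetric: 0 R 2 but not 2 R 0.
R is not transitive: 0 R 2 and 2 R 3 but not 0 R 3.
R is not euclidean: 1 R 2 and 1 R 1 but not 2 R 1.
R is serial: every world has an R-successor.
(A) [R]p → ⟨R⟩p is axiom D, which corresponds to seriality. R is serial — valid.
(B) [R]p → [R][R]p (axiom 4) characterises the transitive frames. R is not transitive — not valid.
(C) ⟨R⟩[R]p → p (the dual of axiom B) characterises the symmetric frames. R is not symmetric — not valid.
(D) axiom T: valid iff R is reflexive. R is not reflexive — not valid.
(E) ⟨R⟩p → [R]⟨R⟩p is axiom 5, which corresponds to the euclidean property. R is not euclidean — not valid.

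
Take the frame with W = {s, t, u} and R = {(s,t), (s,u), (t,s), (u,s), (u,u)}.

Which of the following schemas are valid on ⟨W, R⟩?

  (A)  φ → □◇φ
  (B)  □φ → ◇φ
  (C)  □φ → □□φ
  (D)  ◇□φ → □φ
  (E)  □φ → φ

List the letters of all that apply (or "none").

A, B

R is not reflexive: not s R s.
R is symmetric: every R-edge is matched by its reverse.
R is not transitive: s R t and t R s but not s R s.
R is not euclidean: s R t and s R u but not t R u.
R is serial: every world has an R-successor.
(A) axiom B: valid iff R is symmetric. R is symmetric — valid.
(B) □φ → ◇φ is axiom D; it is valid on a frame exactly when R is serial. R is serial, so valid.
(C) □φ → □□φ (axiom 4) characterises the transitive frames. R is not transitive — not valid.
(D) ◇□φ → □φ is the dual of axiom 5; it is valid on a frame exactly when R is euclidean. R is not euclidean, so not valid.
(E) axiom T: valid iff R is reflexive. R is not reflexive — not valid.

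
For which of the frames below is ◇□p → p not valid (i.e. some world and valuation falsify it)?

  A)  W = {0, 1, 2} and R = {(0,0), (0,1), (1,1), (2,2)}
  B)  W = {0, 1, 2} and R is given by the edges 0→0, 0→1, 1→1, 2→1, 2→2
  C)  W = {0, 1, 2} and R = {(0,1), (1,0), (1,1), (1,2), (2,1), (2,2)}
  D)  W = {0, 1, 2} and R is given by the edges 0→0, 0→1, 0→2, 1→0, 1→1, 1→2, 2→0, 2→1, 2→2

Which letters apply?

A, B

The schema ◇□p → p is the dual of axiom B; it is valid on a frame iff R is symmetric.
(A) R is not symmetric (0 R 1 but not 1 R 0), so the schema fails here.
(B) R is not symmetric (0 R 1 but not 1 R 0), so the schema fails here.
(C) R is symmetric (every R-edge is matched by its reverse), so the schema is valid here.
(D) R is symmetric (every R-edge is matched by its reverse), so the schema is valid here.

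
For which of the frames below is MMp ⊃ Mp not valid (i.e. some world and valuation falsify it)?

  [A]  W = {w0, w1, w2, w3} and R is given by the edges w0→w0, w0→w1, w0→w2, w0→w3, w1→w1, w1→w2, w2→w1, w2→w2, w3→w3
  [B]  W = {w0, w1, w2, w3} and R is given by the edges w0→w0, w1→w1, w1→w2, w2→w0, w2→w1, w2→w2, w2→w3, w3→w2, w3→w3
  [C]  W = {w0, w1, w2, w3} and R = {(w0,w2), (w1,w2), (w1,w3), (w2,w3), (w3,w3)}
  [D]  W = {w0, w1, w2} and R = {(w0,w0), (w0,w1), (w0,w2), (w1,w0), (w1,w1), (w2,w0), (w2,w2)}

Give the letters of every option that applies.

B, C, D

The schema MMp ⊃ Mp is the dual of axiom 4; it is valid on a frame iff R is transitive.
(A) R is transitive (R is closed under composition), so the schema is valid here.
(B) R is not transitive (w1 R w2 and w2 R w0 but not w1 R w0), so the schema fails here.
(C) R is not transitive (w0 R w2 and w2 R w3 but not w0 R w3), so the schema fails here.
(D) R is not transitive (w1 R w0 and w0 R w2 but not w1 R w2), so the schema fails here.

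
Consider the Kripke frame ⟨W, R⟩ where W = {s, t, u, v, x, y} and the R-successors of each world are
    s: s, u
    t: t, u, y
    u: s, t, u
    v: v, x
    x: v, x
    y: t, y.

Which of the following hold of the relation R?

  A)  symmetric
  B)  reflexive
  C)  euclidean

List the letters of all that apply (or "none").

A, B

(A) symmetric: every R-edge is matched by its reverse.
(B) reflexive: each world relates to itself.
(C) not euclidean: t R u and t R y but not u R y.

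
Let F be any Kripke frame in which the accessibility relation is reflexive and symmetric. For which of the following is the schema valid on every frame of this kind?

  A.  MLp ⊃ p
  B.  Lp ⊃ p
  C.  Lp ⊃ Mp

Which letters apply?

A, B, C

Reflexive relations are serial.
(A) the dual of axiom B: valid iff R is symmetric. Every such R is symmetric — valid.
(B) Lp ⊃ p (axiom T) characterises the reflexive frames. Every such R is reflexive — valid.
(C) Lp ⊃ Mp is axiom D, which corresponds to seriality. Every such R is serial — valid.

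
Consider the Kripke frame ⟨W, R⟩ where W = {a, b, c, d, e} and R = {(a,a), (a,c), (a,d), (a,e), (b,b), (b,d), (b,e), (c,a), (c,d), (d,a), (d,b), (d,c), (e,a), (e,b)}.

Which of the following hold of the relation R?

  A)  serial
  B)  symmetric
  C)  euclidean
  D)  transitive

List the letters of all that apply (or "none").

(A) serial: every world has an R-successor.
(B) symmetric: every R-edge is matched by its reverse.
(C) not euclidean: a R c and a R e but not c R e.
(D) not transitive: a R d and d R b but not a R b.

A, B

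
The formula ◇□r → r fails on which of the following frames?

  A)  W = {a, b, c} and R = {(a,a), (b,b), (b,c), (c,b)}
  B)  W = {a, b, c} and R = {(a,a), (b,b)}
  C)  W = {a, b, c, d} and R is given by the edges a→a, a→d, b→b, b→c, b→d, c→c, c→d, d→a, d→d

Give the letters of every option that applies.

The schema ◇□r → r is the dual of axiom B; it is valid on a frame iff R is symmetric.
(A) R is symmetric (every R-edge is matched by its reverse), so the schema is valid here.
(B) R is symmetric (every R-edge is matched by its reverse), so the schema is valid here.
(C) R is not symmetric (b R c but not c R b), so the schema fails here.

C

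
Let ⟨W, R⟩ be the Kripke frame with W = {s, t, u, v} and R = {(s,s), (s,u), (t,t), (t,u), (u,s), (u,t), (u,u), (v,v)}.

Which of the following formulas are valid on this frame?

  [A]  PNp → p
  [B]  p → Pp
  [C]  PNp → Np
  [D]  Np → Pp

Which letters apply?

R is reflexive: each world relates to itself.
R is symmetric: every R-edge is matched by its reverse.
R is not euclidean: u R s and u R t but not s R t.
R is serial: every world has an R-successor.
(A) PNp → p is the dual of axiom B, which corresponds to symmetry. R is symmetric — valid.
(B) p → Pp is the dual of axiom T; it is valid on a frame exactly when R is reflexive. R is reflexive, so valid.
(C) PNp → Np (the dual of axiom 5) characterises the euclidean frames. R is not euclidean — not valid.
(D) Np → Pp (axiom D) characterises the serial frames. R is serial — valid.

A, B, D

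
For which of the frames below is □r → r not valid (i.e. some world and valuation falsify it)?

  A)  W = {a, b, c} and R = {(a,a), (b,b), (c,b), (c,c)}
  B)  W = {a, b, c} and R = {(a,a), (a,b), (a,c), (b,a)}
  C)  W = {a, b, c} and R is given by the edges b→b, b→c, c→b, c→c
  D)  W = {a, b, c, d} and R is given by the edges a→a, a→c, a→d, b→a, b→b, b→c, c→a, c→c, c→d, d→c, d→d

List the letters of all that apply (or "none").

B, C

The schema □r → r is axiom T; it is valid on a frame iff R is reflexive.
(A) R is reflexive (each world relates to itself), so the schema is valid here.
(B) R is not reflexive (not b R b), so the schema fails here.
(C) R is not reflexive (not a R a), so the schema fails here.
(D) R is reflexive (each world relates to itself), so the schema is valid here.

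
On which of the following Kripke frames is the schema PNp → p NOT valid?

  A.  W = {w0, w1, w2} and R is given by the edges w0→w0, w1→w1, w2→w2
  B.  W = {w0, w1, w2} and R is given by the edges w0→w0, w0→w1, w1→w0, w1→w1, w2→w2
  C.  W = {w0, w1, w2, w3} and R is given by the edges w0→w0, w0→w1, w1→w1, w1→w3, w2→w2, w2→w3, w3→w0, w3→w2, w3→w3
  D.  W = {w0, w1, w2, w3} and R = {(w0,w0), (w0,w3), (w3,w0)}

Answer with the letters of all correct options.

The schema PNp → p is the dual of axiom B; it is valid on a frame iff R is symmetric.
(A) R is symmetric (every R-edge is matched by its reverse), so the schema is valid here.
(B) R is symmetric (every R-edge is matched by its reverse), so the schema is valid here.
(C) R is not symmetric (w0 R w1 but not w1 R w0), so the schema fails here.
(D) R is symmetric (every R-edge is matched by its reverse), so the schema is valid here.

C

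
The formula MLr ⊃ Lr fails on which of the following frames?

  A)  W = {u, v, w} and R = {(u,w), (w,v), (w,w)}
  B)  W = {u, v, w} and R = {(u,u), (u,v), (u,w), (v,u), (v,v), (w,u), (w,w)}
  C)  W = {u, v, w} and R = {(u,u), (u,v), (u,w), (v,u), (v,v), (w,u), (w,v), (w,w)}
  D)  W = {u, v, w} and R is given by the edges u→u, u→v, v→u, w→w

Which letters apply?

A, B, C, D

The schema MLr ⊃ Lr is the dual of axiom 5; it is valid on a frame iff R is euclidean.
(A) R is not euclidean (w R v and w R w but not v R w), so the schema fails here.
(B) R is not euclidean (u R v and u R w but not v R w), so the schema fails here.
(C) R is not euclidean (u R v and u R w but not v R w), so the schema fails here.
(D) R is not euclidean (u R v and u R v but not v R v), so the schema fails here.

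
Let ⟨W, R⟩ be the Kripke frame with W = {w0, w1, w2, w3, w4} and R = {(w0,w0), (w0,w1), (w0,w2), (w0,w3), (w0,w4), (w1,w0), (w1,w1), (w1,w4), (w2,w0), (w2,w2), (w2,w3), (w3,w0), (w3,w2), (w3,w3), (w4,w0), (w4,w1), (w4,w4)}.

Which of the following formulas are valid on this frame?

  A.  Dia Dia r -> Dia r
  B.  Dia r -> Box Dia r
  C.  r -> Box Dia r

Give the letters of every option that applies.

C

R is symmetric: every R-edge is matched by its reverse.
R is not transitive: w1 R w0 and w0 R w2 but not w1 R w2.
R is not euclidean: w0 R w1 and w0 R w2 but not w1 R w2.
(A) Dia Dia r -> Dia r is the dual of axiom 4, which corresponds to transitivity. R is not transitive — not valid.
(B) axiom 5: valid iff R is euclidean. R is not euclidean — not valid.
(C) r -> Box Dia r is axiom B, which corresponds to symmetry. R is symmetric — valid.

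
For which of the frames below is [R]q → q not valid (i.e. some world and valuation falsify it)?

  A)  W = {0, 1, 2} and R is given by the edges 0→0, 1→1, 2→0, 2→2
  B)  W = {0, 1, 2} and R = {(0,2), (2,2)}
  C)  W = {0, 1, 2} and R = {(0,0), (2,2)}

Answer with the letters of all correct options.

The schema [R]q → q is axiom T; it is valid on a frame iff R is reflexive.
(A) R is reflexive (each world relates to itself), so the schema is valid here.
(B) R is not reflexive (not 0 R 0), so the schema fails here.
(C) R is not reflexive (not 1 R 1), so the schema fails here.

B, C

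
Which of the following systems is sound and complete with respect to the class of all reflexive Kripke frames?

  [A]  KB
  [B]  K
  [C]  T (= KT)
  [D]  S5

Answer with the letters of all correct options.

(A) KB is determined by the class of symmetric frames.
(B) K is determined by the class of arbitrary frames.
(C) T (= KT) is determined by exactly this class.
(D) S5 is determined by the class of reflexive, symmetric, and transitive frames.

C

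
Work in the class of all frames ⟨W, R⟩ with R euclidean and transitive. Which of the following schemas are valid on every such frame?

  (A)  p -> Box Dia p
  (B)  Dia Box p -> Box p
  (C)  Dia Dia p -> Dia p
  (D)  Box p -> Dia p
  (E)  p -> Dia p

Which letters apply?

(A) p -> Box Dia p (axiom B) characterises the symmetric frames. Such an R need not be symmetric — not valid.
(B) Dia Box p -> Box p (the dual of axiom 5) characterises the euclidean frames. Every such R is euclidean — valid.
(C) the dual of axiom 4: valid iff R is transitive. Every such R is transitive — valid.
(D) Box p -> Dia p is axiom D; it is valid on a frame exactly when R is serial. Such an R need not be serial, so not valid.
(E) p -> Dia p (the dual of axiom T) characterises the reflexive frames. Such an R need not be reflexive — not valid.

B, C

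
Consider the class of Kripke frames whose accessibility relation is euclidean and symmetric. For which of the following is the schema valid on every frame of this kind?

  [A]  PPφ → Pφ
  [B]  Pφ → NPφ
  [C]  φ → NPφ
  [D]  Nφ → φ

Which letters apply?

A symmetric euclidean relation is transitive (uRv and vRw give vRu by symmetry, then uRw by the euclidean condition, applied at v).
(A) PPφ → Pφ (the dual of axiom 4) characterises the transitive frames. Every such R is transitive — valid.
(B) axiom 5: valid iff R is euclidean. Every such R is euclidean — valid.
(C) φ → NPφ is axiom B, which corresponds to symmetry. Every such R is symmetric — valid.
(D) Nφ → φ is axiom T, which corresponds to reflexivity. Such an R need not be reflexive — not valid.

A, B, C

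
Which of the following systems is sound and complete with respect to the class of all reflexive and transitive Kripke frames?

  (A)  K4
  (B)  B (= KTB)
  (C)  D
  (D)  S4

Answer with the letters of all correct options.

(A) K4 is determined by the class of transitive frames.
(B) B (= KTB) is determined by the class of reflexive and symmetric frames.
(C) D is determined by the class of serial frames.
(D) S4 is determined by exactly this class.

D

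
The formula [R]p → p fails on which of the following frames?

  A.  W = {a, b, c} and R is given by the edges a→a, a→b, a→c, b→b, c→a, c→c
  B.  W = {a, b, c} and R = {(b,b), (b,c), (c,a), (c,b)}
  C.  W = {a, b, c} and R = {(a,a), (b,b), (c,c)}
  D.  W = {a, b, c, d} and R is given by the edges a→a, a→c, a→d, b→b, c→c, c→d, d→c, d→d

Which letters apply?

The schema [R]p → p is axiom T; it is valid on a frame iff R is reflexive.
(A) R is reflexive (each world relates to itself), so the schema is valid here.
(B) R is not reflexive (not a R a), so the schema fails here.
(C) R is reflexive (each world relates to itself), so the schema is valid here.
(D) R is reflexive (each world relates to itself), so the schema is valid here.

B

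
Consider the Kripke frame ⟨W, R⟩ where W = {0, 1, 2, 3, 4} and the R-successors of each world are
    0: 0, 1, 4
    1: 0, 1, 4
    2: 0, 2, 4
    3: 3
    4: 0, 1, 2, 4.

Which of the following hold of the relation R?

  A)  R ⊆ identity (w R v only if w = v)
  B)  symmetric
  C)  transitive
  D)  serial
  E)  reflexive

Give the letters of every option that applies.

(A) not ⊆ identity: 0 R 1 with 0 ≠ 1.
(B) not symmetric: 2 R 0 but not 0 R 2.
(C) not transitive: 0 R 4 and 4 R 2 but not 0 R 2.
(D) serial: every world has an R-successor.
(E) reflexive: each world relates to itself.

D, E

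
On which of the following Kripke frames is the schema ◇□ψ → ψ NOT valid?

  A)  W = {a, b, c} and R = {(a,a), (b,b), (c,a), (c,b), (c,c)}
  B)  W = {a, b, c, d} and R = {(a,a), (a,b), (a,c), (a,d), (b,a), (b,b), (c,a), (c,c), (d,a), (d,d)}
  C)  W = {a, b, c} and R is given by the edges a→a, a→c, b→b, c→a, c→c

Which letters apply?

A

The schema ◇□ψ → ψ is the dual of axiom B; it is valid on a frame iff R is symmetric.
(A) R is not symmetric (c R a but not a R c), so the schema fails here.
(B) R is symmetric (every R-edge is matched by its reverse), so the schema is valid here.
(C) R is symmetric (every R-edge is matched by its reverse), so the schema is valid here.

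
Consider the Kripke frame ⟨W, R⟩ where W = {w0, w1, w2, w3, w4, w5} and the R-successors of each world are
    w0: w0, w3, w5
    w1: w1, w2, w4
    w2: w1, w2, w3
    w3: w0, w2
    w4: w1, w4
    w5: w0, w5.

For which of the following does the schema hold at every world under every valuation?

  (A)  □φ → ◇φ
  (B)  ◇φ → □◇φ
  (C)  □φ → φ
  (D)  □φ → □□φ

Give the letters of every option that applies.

R is not reflexive: not w3 R w3.
R is not transitive: w0 R w3 and w3 R w2 but not w0 R w2.
R is not euclidean: w0 R w3 and w0 R w5 but not w3 R w5.
R is serial: every world has an R-successor.
(A) □φ → ◇φ is axiom D, which corresponds to seriality. R is serial — valid.
(B) axiom 5: valid iff R is euclidean. R is not euclidean — not valid.
(C) □φ → φ is axiom T, which corresponds to reflexivity. R is not reflexive — not valid.
(D) □φ → □□φ is axiom 4, which corresponds to transitivity. R is not transitive — not valid.

A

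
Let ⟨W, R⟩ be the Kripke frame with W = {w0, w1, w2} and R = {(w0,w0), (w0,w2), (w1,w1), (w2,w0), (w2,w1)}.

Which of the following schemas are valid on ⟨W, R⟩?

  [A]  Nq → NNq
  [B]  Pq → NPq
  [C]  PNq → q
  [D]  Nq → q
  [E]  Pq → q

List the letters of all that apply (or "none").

none

R is not reflexive: not w2 R w2.
R is not symmetric: w2 R w1 but not w1 R w2.
R is not transitive: w0 R w2 and w2 R w1 but not w0 R w1.
R is not euclidean: w2 R w0 and w2 R w1 but not w0 R w1.
R is not a subset of the identity: w0 R w2 with w0 ≠ w2.
(A) Nq → NNq (axiom 4) characterises the transitive frames. R is not transitive — not valid.
(B) Pq → NPq is axiom 5; it is valid on a frame exactly when R is euclidean. R is not euclidean, so not valid.
(C) PNq → q (the dual of axiom B) characterises the symmetric frames. R is not symmetric — not valid.
(D) Nq → q is axiom T, which corresponds to reflexivity. R is not reflexive — not valid.
(E) Pq → q is valid only on frames where every R-edge is a self-loop. Here R ⊄ identity — not valid.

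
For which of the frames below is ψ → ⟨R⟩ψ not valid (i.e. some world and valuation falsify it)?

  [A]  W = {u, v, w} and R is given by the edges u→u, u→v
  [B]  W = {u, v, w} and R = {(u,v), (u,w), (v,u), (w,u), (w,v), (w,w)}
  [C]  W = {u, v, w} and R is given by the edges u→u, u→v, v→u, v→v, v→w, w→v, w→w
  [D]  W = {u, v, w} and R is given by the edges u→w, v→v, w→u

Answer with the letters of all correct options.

A, B, D

The schema ψ → ⟨R⟩ψ is the dual of axiom T; it is valid on a frame iff R is reflexive.
(A) R is not reflexive (not v R v), so the schema fails here.
(B) R is not reflexive (not u R u), so the schema fails here.
(C) R is reflexive (each world relates to itself), so the schema is valid here.
(D) R is not reflexive (not u R u), so the schema fails here.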